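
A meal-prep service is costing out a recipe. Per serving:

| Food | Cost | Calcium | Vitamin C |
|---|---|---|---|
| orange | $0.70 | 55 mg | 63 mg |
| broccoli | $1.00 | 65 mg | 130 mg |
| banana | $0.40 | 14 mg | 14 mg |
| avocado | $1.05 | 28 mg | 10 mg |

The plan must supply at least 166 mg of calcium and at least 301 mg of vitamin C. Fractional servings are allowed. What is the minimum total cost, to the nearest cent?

$2.46

The cheapest plan sits at a corner of the feasible region — with two constraints it uses at most two foods.
orange only: max(166/55, 301/63) = 4.778 servings → $3.34.
broccoli only: max(166/65, 301/130) = 2.554 servings → $2.55.
banana only: max(166/14, 301/14) = 21.5 servings → $8.60.
avocado only: max(166/28, 301/10) = 30.1 servings → $31.61.
orange + broccoli with both tight: 0.6596 servings and 1.996 servings → $2.46.
orange + banana with both targets exact would need a negative amount; discard.
orange + avocado with both targets exact would need a negative amount; discard.
broccoli + banana with both tight: 2.077 servings and 2.214 servings → $2.96.
broccoli + avocado with both tight: 2.264 servings and 0.6739 servings → $2.97.
banana + avocado: the both-tight solution has a negative serving — not a feasible corner.
The minimum over all feasible corners is $2.46.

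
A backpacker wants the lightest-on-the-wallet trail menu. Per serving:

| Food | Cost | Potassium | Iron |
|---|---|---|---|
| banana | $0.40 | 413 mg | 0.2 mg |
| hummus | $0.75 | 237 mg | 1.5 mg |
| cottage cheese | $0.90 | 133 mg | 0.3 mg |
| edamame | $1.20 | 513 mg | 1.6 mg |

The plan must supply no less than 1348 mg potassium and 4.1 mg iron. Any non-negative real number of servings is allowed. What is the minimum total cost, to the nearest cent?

Compare the cost at each extreme point of the feasible region.
banana only: max(1348/413, 4.1/0.2) = 20.5 servings → $8.20.
hummus only: max(1348/237, 4.1/1.5) = 5.688 servings → $4.27.
cottage cheese only: max(1348/133, 4.1/0.3) = 13.67 servings → $12.30.
edamame only: max(1348/513, 4.1/1.6) = 2.628 servings → $3.15.
banana + hummus with both tight: 1.836 servings and 2.489 servings → $2.60.
banana + cottage cheese: intersection lies outside the first quadrant.
banana + edamame with both tight: 0.09584 servings and 2.551 servings → $3.10.
hummus + cottage cheese with both tight: 1.097 servings and 8.18 servings → $8.18.
hummus + edamame: the both-tight solution has a negative serving — not a feasible corner.
cottage cheese + edamame with both tight: 0.9083 servings and 2.392 servings → $3.69.
So the least-cost plan costs $2.60.

$2.60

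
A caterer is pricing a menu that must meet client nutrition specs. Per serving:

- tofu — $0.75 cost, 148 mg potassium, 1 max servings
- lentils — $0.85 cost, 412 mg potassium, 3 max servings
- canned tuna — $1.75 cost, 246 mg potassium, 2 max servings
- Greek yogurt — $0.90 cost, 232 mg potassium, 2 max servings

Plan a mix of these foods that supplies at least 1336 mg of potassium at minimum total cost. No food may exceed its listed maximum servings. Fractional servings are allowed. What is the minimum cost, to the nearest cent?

$2.94

Cost per mg of potassium: lentils $0.0021, Greek yogurt $0.0039, tofu $0.0051, canned tuna $0.0071.
Take 3 servings of lentils: +1236.0 mg potassium for $2.55 (total $2.55, still need 100.0 mg).
Take 0.431 servings of Greek yogurt: +100.0 mg potassium for $0.39 (total $2.94, still need 0.0 mg).
Greedy by cheapest-per-mg is optimal for a single linear constraint, so the minimum cost is $2.94.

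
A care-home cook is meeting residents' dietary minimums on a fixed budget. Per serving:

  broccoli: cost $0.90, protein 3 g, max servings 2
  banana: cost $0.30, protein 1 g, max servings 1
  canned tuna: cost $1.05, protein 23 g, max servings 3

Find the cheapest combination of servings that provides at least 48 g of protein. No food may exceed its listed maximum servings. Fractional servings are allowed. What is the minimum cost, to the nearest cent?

Cost per g of protein: canned tuna $0.0457, broccoli $0.3000, banana $0.3000.
Take 2.087 servings of canned tuna: +48.0 g protein for $2.19 (total $2.19, still need 0.0 g).
Greedy by cheapest-per-g is optimal for a single linear constraint, so the minimum cost is $2.19.

$2.19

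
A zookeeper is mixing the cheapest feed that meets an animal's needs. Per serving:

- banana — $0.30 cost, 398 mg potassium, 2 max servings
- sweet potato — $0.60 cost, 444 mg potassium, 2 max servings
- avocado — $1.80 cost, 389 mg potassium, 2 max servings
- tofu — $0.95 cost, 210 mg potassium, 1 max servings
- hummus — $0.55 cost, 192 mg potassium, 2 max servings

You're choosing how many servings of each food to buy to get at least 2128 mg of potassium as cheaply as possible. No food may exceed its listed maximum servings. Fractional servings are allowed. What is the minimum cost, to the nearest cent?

$3.17

Cost per mg of potassium: banana $0.0008, sweet potato $0.0014, hummus $0.0029, tofu $0.0045, avocado $0.0046.
Take 2 servings of banana: +796.0 mg potassium for $0.60 (total $0.60, still need 1332.0 mg).
Take 2 servings of sweet potato: +888.0 mg potassium for $1.20 (total $1.80, still need 444.0 mg).
Take 2 servings of hummus: +384.0 mg potassium for $1.10 (total $2.90, still need 60.0 mg).
Take 0.2857 servings of tofu: +60.0 mg potassium for $0.27 (total $3.17, still need 0.0 mg).
Greedy by cheapest-per-mg is optimal for a single linear constraint, so the minimum cost is $3.17.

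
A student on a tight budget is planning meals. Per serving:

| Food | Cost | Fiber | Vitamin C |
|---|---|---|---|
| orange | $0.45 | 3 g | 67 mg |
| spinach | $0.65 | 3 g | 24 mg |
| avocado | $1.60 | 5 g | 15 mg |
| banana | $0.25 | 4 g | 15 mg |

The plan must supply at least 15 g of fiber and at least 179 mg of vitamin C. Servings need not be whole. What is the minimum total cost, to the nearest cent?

$1.52

This is a tiny linear program; its minimum lies at a vertex of the feasible set. List the vertices and price them.
orange only: max(15/3, 179/67) = 5 servings → $2.25.
spinach only: max(15/3, 179/24) = 7.458 servings → $4.85.
avocado only: max(15/5, 179/15) = 11.93 servings → $19.09.
banana only: max(15/4, 179/15) = 11.93 servings → $2.98.
orange + spinach with both tight: 1.372 servings and 3.628 servings → $2.98.
orange + avocado with both tight: 2.31 servings and 1.614 servings → $3.62.
orange + banana with both tight: 2.202 servings and 2.099 servings → $1.52.
spinach + avocado: intersection lies outside the first quadrant.
spinach + banana with both targets exact would need a negative amount; discard.
avocado + banana with both targets exact would need a negative amount; discard.
The minimum over all feasible corners is $1.52.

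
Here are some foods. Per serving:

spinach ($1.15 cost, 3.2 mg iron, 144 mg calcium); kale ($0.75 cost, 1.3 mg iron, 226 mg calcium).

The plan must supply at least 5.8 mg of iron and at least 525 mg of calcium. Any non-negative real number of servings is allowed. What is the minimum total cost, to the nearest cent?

$2.53

At the optimum either one food covers both requirements or two foods hit both targets exactly; no other combination can be cheaper.
spinach only: max(5.8/3.2, 525/144) = 3.646 servings → $4.19.
kale only: max(5.8/1.3, 525/226) = 4.462 servings → $3.35.
spinach + kale with both tight: 1.172 servings and 1.576 servings → $2.53.
The minimum over all feasible corners is $2.53.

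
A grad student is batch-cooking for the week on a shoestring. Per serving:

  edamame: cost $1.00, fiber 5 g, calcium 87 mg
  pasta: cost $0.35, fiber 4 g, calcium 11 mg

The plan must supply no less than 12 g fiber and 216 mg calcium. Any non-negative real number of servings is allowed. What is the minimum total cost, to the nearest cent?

Check every corner: each single food scaled to meet both minima, and each pair solved so both constraints bind.
edamame only: max(12/5, 216/87) = 2.483 servings → $2.48.
pasta only: max(12/4, 216/11) = 19.64 servings → $6.87.
edamame + pasta: intersection lies outside the first quadrant.
So the least-cost plan costs $2.48.

$2.48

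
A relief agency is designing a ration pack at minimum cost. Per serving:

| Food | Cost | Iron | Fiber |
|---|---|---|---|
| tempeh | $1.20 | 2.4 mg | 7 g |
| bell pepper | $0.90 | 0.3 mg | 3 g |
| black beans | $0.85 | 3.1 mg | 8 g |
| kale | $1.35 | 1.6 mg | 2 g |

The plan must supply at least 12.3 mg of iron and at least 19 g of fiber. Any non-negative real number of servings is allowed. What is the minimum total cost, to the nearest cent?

A basic optimal solution has at most two foods positive. Try each food alone and each pair with both targets met exactly.
tempeh only: max(12.3/2.4, 19/7) = 5.125 servings → $6.15.
bell pepper only: max(12.3/0.3, 19/3) = 41 servings → $36.90.
black beans only: max(12.3/3.1, 19/8) = 3.968 servings → $3.37.
kale only: max(12.3/1.6, 19/2) = 9.5 servings → $12.82.
tempeh + bell pepper with both targets exact would need a negative amount; discard.
tempeh + black beans with both targets exact would need a negative amount; discard.
tempeh + kale with both tight: 0.9062 servings and 6.328 servings → $9.63.
bell pepper + black beans: intersection lies outside the first quadrant.
bell pepper + kale with both tight: 1.381 servings and 7.429 servings → $11.27.
black beans + kale with both tight: 0.8788 servings and 5.985 servings → $8.83.
So the least-cost plan costs $3.37.

$3.37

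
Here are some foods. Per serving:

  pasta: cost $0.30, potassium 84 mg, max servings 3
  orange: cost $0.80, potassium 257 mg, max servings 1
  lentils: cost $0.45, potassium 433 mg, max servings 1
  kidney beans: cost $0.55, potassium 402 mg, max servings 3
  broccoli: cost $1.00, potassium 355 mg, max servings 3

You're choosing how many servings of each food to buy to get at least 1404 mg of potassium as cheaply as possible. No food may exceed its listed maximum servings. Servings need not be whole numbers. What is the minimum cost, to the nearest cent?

Cost per mg of potassium: lentils $0.0010, kidney beans $0.0014, broccoli $0.0028, orange $0.0031, pasta $0.0036.
Take 1 serving of lentils: +433.0 mg potassium for $0.45 (total $0.45, still need 971.0 mg).
Take 2.415 servings of kidney beans: +971.0 mg potassium for $1.33 (total $1.78, still need 0.0 mg).
Filling from the cheapest source first is optimal under one linear minimum: $1.78.

$1.78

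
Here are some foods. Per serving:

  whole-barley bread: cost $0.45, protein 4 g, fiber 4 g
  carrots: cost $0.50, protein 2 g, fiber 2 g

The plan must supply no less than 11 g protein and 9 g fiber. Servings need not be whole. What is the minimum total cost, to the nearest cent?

$1.24

Minimising a linear cost over {protein ≥ 11, fiber ≥ 9, servings ≥ 0} — the optimum is at a vertex, using one or two foods.
whole-barley bread only: max(11/4, 9/4) = 2.75 servings → $1.24.
carrots only: max(11/2, 9/2) = 5.5 servings → $2.75.
whole-barley bread + carrots (both tight): parallel constraints — no distinct corner.
So the least-cost plan costs $1.24.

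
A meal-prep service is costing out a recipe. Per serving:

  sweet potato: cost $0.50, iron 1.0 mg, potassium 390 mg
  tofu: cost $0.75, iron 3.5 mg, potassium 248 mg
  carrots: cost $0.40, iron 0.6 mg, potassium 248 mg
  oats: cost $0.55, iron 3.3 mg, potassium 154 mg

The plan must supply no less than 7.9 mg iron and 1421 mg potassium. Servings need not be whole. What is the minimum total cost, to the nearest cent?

The cheapest plan sits at a corner of the feasible region — with two constraints it uses at most two foods.
sweet potato only: max(7.9/1.0, 1421/390) = 7.9 servings → $3.95.
tofu only: max(7.9/3.5, 1421/248) = 5.73 servings → $4.30.
carrots only: max(7.9/0.6, 1421/248) = 13.17 servings → $5.27.
oats only: max(7.9/3.3, 1421/154) = 9.227 servings → $5.08.
sweet potato + tofu with both tight: 2.699 servings and 1.486 servings → $2.46.
sweet potato + carrots: the both-tight solution has a negative serving — not a feasible corner.
sweet potato + oats with both tight: 3.065 servings and 1.465 servings → $2.34.
tofu + carrots with both tight: 1.539 servings and 4.191 servings → $2.83.
tofu + oats: the both-tight solution has a negative serving — not a feasible corner.
carrots + oats with both tight: 4.783 servings and 1.524 servings → $2.75.
So the least-cost plan costs $2.34.

$2.34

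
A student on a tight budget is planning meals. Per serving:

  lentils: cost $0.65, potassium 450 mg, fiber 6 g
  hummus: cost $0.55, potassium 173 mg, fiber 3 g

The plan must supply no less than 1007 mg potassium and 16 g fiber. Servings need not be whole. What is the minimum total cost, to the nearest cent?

$1.73

The cheapest plan sits at a corner of the feasible region — with two constraints it uses at most two foods.
lentils only: max(1007/450, 16/6) = 2.667 servings → $1.73.
hummus only: max(1007/173, 16/3) = 5.821 servings → $3.20.
lentils + hummus with both tight: 0.8109 servings and 3.712 servings → $2.57.
So the least-cost plan costs $1.73.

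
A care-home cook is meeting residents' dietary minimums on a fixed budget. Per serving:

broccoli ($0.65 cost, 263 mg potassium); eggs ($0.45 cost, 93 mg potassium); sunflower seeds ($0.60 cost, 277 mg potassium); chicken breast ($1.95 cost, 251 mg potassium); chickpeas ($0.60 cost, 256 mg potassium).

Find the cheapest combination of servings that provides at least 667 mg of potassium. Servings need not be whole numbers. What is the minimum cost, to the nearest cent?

$1.44

Cost per mg of potassium: sunflower seeds $0.0022, chickpeas $0.0023, broccoli $0.0025, eggs $0.0048, chicken breast $0.0078.
With no serving limits, use only sunflower seeds: 667 mg / 277 mg = 2.408 servings × $0.60 = $1.44.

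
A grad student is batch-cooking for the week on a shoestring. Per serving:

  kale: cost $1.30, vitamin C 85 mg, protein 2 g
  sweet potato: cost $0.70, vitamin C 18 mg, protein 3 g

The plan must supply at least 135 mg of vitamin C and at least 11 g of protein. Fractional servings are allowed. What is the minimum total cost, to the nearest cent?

Two binding constraints pin down two serving amounts, so the optimal mix uses at most two foods. The candidates are each food alone (scaled to the tighter of vitamin C/protein) and each pair with both constraints tight.
kale only: max(135/85, 11/2) = 5.5 servings → $7.15.
sweet potato only: max(135/18, 11/3) = 7.5 servings → $5.25.
kale + sweet potato with both tight: 0.9452 servings and 3.037 servings → $3.35.
So the least-cost plan costs $3.35.

$3.35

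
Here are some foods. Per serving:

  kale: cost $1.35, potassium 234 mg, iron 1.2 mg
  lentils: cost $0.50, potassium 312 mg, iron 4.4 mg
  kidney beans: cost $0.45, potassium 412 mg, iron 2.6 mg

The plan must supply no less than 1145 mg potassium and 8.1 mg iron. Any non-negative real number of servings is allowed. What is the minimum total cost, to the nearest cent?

$1.31

This is a tiny linear program; its minimum lies at a vertex of the feasible set. List the vertices and price them.
kale only: max(1145/234, 8.1/1.2) = 6.75 servings → $9.11.
lentils only: max(1145/312, 8.1/4.4) = 3.67 servings → $1.83.
kidney beans only: max(1145/412, 8.1/2.6) = 3.115 servings → $1.40.
kale + lentils with both tight: 3.832 servings and 0.7958 servings → $5.57.
kale + kidney beans: intersection lies outside the first quadrant.
lentils + kidney beans with both tight: 0.3596 servings and 2.507 servings → $1.31.
So the least-cost plan costs $1.31.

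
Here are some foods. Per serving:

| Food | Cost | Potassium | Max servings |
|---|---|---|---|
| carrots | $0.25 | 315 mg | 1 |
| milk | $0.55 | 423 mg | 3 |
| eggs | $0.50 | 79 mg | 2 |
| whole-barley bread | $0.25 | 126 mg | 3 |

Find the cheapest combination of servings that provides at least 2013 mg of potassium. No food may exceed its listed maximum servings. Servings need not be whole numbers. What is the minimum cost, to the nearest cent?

$2.97

Cost per mg of potassium: carrots $0.0008, milk $0.0013, whole-barley bread $0.0020, eggs $0.0063.
Take 1 serving of carrots: +315.0 mg potassium for $0.25 (total $0.25, still need 1698.0 mg).
Take 3 servings of milk: +1269.0 mg potassium for $1.65 (total $1.90, still need 429.0 mg).
Take 3 servings of whole-barley bread: +378.0 mg potassium for $0.75 (total $2.65, still need 51.0 mg).
Take 0.6456 servings of eggs: +51.0 mg potassium for $0.32 (total $2.97, still need 0.0 mg).
Filling from the cheapest source first is optimal under one linear minimum: $2.97.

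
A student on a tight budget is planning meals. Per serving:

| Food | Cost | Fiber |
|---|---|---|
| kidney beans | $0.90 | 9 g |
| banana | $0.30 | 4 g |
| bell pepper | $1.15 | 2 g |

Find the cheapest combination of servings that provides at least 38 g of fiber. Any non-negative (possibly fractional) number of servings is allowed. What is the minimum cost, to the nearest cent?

$2.85

Cost per g of fiber: banana $0.0750, kidney beans $0.1000, bell pepper $0.5750.
With no serving limits, use only banana: 38 g / 4 g = 9.5 servings × $0.30 = $2.85.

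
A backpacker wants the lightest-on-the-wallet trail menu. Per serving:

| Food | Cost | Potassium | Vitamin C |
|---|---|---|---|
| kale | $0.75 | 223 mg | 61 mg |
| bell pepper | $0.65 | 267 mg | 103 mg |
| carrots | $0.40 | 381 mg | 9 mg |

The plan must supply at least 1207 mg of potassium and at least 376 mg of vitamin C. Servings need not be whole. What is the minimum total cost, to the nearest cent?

kale only: max(1207/223, 376/61) = 6.164 servings → $4.62.
bell pepper only: max(1207/267, 376/103) = 4.521 servings → $2.94.
carrots only: max(1207/381, 376/9) = 41.78 servings → $16.71.
kale + bell pepper with both tight: 3.581 servings and 1.53 servings → $3.68.
kale + carrots: intersection lies outside the first quadrant.
bell pepper + carrots with both tight: 3.594 servings and 0.6495 servings → $2.60.
The minimum over all feasible corners is $2.60.

$2.60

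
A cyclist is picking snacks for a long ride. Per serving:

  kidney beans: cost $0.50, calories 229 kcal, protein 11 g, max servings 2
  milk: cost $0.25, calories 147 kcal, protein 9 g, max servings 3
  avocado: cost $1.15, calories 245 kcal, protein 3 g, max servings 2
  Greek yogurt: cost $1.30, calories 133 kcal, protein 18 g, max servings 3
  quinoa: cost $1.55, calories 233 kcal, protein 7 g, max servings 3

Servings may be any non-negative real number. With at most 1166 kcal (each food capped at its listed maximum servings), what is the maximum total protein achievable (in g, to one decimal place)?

96.7 g

Protein per kcal: Greek yogurt 0.1353, milk 0.06122, kidney beans 0.04803, quinoa 0.03004, avocado 0.01224.
Take 3 servings of Greek yogurt: uses 399 kcal, +54.0 g protein (running total 54.0 g).
Take 3 servings of milk: uses 441 kcal, +27.0 g protein (running total 81.0 g).
Take 1.424 servings of kidney beans: uses 326 kcal, +15.7 g protein (running total 96.7 g).
Greedy by best ratio exhausts the calories allowance optimally: 96.7 g.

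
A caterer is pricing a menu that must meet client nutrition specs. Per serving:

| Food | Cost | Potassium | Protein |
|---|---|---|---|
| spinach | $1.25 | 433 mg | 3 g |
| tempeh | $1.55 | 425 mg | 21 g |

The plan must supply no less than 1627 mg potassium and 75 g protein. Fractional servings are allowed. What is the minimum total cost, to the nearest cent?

$5.84

Compare the cost at each extreme point of the feasible region.
spinach only: max(1627/433, 75/3) = 25 servings → $31.25.
tempeh only: max(1627/425, 75/21) = 3.828 servings → $5.93.
spinach + tempeh with both tight: 0.2932 servings and 3.53 servings → $5.84.
The minimum over all feasible corners is $5.84.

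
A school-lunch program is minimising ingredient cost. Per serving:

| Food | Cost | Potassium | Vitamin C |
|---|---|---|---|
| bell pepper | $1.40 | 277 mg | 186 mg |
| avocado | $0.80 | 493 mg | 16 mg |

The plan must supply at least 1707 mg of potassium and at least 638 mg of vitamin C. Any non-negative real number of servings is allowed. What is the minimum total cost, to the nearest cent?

For a min-cost LP with two ≥-constraints, a basic feasible solution has at most two positive variables.
bell pepper only: max(1707/277, 638/186) = 6.162 servings → $8.63.
avocado only: max(1707/493, 638/16) = 39.88 servings → $31.90.
bell pepper + avocado with both tight: 3.291 servings and 1.613 servings → $5.90.
So the least-cost plan costs $5.90.

$5.90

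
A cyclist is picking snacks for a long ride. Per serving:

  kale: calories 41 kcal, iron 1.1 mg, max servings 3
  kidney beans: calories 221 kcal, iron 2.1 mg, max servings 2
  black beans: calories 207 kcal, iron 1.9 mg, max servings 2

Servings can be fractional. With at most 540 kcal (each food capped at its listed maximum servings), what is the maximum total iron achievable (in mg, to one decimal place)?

7.3 mg

Iron per kcal: kale 0.02683, kidney beans 0.009502, black beans 0.009179.
Take 3 servings of kale: uses 123 kcal, +3.3 mg iron (running total 3.3 mg).
Take 1.887 servings of kidney beans: uses 417 kcal, +4.0 mg iron (running total 7.3 mg).
Greedy by best ratio exhausts the calories allowance optimally: 7.3 mg.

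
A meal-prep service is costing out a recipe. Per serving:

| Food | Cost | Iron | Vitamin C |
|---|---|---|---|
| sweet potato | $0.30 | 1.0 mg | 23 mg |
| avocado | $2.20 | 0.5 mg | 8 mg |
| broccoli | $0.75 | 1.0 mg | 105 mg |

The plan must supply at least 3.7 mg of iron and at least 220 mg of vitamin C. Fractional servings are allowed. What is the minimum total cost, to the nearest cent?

$1.85

An LP optimum is at a vertex; with two nutrient constraints at most two foods are used. Check each candidate.
sweet potato only: max(3.7/1.0, 220/23) = 9.565 servings → $2.87.
avocado only: max(3.7/0.5, 220/8) = 27.5 servings → $60.50.
broccoli only: max(3.7/1.0, 220/105) = 3.7 servings → $2.77.
sweet potato + avocado with both targets exact would need a negative amount; discard.
sweet potato + broccoli with both tight: 2.055 servings and 1.645 servings → $1.85.
avocado + broccoli with both tight: 3.787 servings and 1.807 servings → $9.69.
So the least-cost plan costs $1.85.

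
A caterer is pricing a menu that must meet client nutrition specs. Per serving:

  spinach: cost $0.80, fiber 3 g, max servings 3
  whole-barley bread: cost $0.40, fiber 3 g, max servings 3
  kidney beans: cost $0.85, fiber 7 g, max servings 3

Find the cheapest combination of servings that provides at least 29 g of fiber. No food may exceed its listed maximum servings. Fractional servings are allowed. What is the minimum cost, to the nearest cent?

$3.62

Cost per g of fiber: kidney beans $0.1214, whole-barley bread $0.1333, spinach $0.2667.
Take 3 servings of kidney beans: +21.0 g fiber for $2.55 (total $2.55, still need 8.0 g).
Take 2.667 servings of whole-barley bread: +8.0 g fiber for $1.07 (total $3.62, still need 0.0 g).
Greedy by cheapest-per-g is optimal for a single linear constraint, so the minimum cost is $3.62.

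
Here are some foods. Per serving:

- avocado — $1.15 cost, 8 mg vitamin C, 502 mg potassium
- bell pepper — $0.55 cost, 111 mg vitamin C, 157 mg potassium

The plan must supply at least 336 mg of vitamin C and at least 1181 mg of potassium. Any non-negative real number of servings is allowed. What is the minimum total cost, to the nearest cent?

$3.26

Check every corner: each single food scaled to meet both minima, and each pair solved so both constraints bind.
avocado only: max(336/8, 1181/502) = 42 servings → $48.30.
bell pepper only: max(336/111, 1181/157) = 7.522 servings → $4.14.
avocado + bell pepper with both tight: 1.438 servings and 2.923 servings → $3.26.
The minimum over all feasible corners is $3.26.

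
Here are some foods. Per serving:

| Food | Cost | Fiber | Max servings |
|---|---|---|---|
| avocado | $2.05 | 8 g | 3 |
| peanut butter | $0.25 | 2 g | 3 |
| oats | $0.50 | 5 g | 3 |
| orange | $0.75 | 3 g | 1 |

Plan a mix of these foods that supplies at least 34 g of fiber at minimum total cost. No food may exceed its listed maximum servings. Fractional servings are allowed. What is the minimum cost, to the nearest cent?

$5.56

Cost per g of fiber: oats $0.1000, peanut butter $0.1250, orange $0.2500, avocado $0.2562.
Take 3 servings of oats: +15.0 g fiber for $1.50 (total $1.50, still need 19.0 g).
Take 3 servings of peanut butter: +6.0 g fiber for $0.75 (total $2.25, still need 13.0 g).
Take 1 serving of orange: +3.0 g fiber for $0.75 (total $3.00, still need 10.0 g).
Take 1.25 servings of avocado: +10.0 g fiber for $2.56 (total $5.56, still need 0.0 g).
Greedy by cheapest-per-g is optimal for a single linear constraint, so the minimum cost is $5.56.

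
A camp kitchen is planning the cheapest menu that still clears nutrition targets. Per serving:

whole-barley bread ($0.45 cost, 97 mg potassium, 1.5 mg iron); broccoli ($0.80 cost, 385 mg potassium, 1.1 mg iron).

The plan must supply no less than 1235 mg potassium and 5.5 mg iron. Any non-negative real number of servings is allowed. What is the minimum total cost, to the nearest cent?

$2.97

At the optimum either one food covers both requirements or two foods hit both targets exactly; no other combination can be cheaper.
whole-barley bread only: max(1235/97, 5.5/1.5) = 12.73 servings → $5.73.
broccoli only: max(1235/385, 5.5/1.1) = 5 servings → $4.00.
whole-barley bread + broccoli with both tight: 1.612 servings and 2.802 servings → $2.97.
The minimum over all feasible corners is $2.97.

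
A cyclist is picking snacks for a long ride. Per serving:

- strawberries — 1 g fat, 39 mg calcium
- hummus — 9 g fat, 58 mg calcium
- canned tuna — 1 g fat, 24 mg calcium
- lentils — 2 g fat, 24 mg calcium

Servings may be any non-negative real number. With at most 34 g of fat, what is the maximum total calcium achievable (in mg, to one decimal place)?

Calcium per g fat: strawberries 39, canned tuna 24, lentils 12, hummus 6.444.
With no serving limits, spend the whole fat allowance on strawberries: 34 g / 1 g × 39 mg = 1326.0 mg.

1326.0 mg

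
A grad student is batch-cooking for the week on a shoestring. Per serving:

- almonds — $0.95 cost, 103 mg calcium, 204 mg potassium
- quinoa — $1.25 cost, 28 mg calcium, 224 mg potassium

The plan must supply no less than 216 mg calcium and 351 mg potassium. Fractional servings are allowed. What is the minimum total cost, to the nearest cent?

For a min-cost LP with two ≥-constraints, a basic feasible solution has at most two positive variables.
almonds only: max(216/103, 351/204) = 2.097 servings → $1.99.
quinoa only: max(216/28, 351/224) = 7.714 servings → $9.64.
almonds + quinoa with both targets exact would need a negative amount; discard.
The minimum over all feasible corners is $1.99.

$1.99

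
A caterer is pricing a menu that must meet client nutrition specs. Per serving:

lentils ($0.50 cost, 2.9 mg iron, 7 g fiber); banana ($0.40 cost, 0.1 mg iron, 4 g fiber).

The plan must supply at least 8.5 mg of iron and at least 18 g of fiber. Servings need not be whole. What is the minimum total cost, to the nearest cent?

With two linear requirements the optimum uses one or two foods; enumerate the corners.
lentils only: max(8.5/2.9, 18/7) = 2.931 servings → $1.47.
banana only: max(8.5/0.1, 18/4) = 85 servings → $34.00.
lentils + banana with both targets exact would need a negative amount; discard.
Cheapest feasible corner: $1.47.

$1.47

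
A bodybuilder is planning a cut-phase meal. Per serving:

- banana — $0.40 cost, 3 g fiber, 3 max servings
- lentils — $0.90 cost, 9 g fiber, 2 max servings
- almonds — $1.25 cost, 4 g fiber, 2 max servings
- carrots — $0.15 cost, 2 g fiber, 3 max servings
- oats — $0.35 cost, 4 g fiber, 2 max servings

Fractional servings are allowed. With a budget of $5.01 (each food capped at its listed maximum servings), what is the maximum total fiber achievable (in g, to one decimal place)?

43.8 g

Fiber per dollar: carrots 13.33, oats 11.43, lentils 10, banana 7.5, almonds 3.2.
Take 3 servings of carrots: spends $0.45, +6.0 g fiber (running total 6.0 g).
Take 2 servings of oats: spends $0.70, +8.0 g fiber (running total 14.0 g).
Take 2 servings of lentils: spends $1.80, +18.0 g fiber (running total 32.0 g).
Take 3 servings of banana: spends $1.20, +9.0 g fiber (running total 41.0 g).
Take 0.688 servings of almonds: spends $0.86, +2.8 g fiber (running total 43.8 g).
Filling greedily by fiber-per-dollar is optimal for one linear limit, giving 43.8 g.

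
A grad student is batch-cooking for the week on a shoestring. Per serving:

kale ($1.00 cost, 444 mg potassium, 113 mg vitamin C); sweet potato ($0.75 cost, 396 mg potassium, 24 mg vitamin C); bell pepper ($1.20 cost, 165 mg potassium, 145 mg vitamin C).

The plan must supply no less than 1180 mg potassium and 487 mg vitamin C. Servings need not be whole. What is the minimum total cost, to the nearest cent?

$4.16

A basic optimal solution has at most two foods positive. Try each food alone and each pair with both targets met exactly.
kale only: max(1180/444, 487/113) = 4.31 servings → $4.31.
sweet potato only: max(1180/396, 487/24) = 20.29 servings → $15.22.
bell pepper only: max(1180/165, 487/145) = 7.152 servings → $8.58.
kale + sweet potato: the both-tight solution has a negative serving — not a feasible corner.
kale + bell pepper with both tight: 1.984 servings and 1.812 servings → $4.16.
sweet potato + bell pepper with both tight: 1.697 servings and 3.078 servings → $4.97.
Cheapest feasible corner: $4.16.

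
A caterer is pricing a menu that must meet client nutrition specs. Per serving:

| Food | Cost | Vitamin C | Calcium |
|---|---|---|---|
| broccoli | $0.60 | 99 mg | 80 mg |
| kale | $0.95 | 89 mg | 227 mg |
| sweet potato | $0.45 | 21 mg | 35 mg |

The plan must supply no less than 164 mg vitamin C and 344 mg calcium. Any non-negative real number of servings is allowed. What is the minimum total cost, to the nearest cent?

$1.55

Two binding constraints pin down two serving amounts, so the optimal mix uses at most two foods. The candidates are each food alone (scaled to the tighter of vitamin C/calcium) and each pair with both constraints tight.
broccoli only: max(164/99, 344/80) = 4.3 servings → $2.58.
kale only: max(164/89, 344/227) = 1.843 servings → $1.75.
sweet potato only: max(164/21, 344/35) = 9.829 servings → $4.42.
broccoli + kale with both tight: 0.4307 servings and 1.364 servings → $1.55.
broccoli + sweet potato: intersection lies outside the first quadrant.
kale + sweet potato with both tight: 0.8983 servings and 4.002 servings → $2.65.
Cheapest feasible corner: $1.55.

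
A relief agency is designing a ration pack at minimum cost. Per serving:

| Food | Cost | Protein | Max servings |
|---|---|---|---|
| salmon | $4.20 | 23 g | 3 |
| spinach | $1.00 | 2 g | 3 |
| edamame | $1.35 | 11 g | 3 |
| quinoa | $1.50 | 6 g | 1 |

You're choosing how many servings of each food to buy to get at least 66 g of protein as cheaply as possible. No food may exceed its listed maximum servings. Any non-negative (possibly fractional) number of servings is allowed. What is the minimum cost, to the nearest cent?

$10.08

Cost per g of protein: edamame $0.1227, salmon $0.1826, quinoa $0.2500, spinach $0.5000.
Take 3 servings of edamame: +33.0 g protein for $4.05 (total $4.05, still need 33.0 g).
Take 1.435 servings of salmon: +33.0 g protein for $6.03 (total $10.08, still need 0.0 g).
Greedy by cheapest-per-g is optimal for a single linear constraint, so the minimum cost is $10.08.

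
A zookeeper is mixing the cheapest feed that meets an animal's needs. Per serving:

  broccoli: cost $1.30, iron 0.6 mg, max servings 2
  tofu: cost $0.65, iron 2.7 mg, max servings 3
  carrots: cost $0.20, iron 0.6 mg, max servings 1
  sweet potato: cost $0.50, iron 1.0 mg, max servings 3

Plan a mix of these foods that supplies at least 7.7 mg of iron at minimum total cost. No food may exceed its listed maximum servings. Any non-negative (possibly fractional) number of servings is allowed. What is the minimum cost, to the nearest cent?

$1.85

Cost per mg of iron: tofu $0.2407, carrots $0.3333, sweet potato $0.5000, broccoli $2.1667.
Take 2.852 servings of tofu: +7.7 mg iron for $1.85 (total $1.85, still need 0.0 mg).
Greedy by cheapest-per-mg is optimal for a single linear constraint, so the minimum cost is $1.85.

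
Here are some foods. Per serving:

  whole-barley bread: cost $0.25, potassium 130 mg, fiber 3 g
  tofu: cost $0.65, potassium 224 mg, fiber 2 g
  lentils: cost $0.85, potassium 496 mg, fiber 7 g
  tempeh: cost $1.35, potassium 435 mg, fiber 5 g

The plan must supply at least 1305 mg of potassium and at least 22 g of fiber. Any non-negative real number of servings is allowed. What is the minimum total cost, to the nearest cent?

An LP optimum is at a vertex; with two nutrient constraints at most two foods are used. Check each candidate.
whole-barley bread only: max(1305/130, 22/3) = 10.04 servings → $2.51.
tofu only: max(1305/224, 22/2) = 11 servings → $7.15.
lentils only: max(1305/496, 22/7) = 3.143 servings → $2.67.
tempeh only: max(1305/435, 22/5) = 4.4 servings → $5.94.
whole-barley bread + tofu with both tight: 5.626 servings and 2.561 servings → $3.07.
whole-barley bread + lentils with both tight: 3.074 servings and 1.825 servings → $2.32.
whole-barley bread + tempeh with both tight: 4.649 servings and 1.611 servings → $3.34.
tofu + lentils: the both-tight solution has a negative serving — not a feasible corner.
tofu + tempeh: intersection lies outside the first quadrant.
lentils + tempeh: the both-tight solution has a negative serving — not a feasible corner.
So the least-cost plan costs $2.32.

$2.32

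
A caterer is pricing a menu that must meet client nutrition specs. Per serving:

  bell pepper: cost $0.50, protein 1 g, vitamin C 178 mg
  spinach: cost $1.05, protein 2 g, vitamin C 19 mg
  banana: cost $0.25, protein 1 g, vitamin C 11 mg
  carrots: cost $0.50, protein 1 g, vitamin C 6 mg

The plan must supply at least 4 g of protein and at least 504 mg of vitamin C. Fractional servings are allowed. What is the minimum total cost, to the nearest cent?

$1.69

A basic optimal solution has at most two foods positive. Try each food alone and each pair with both targets met exactly.
bell pepper only: max(4/1, 504/178) = 4 servings → $2.00.
spinach only: max(4/2, 504/19) = 26.53 servings → $27.85.
banana only: max(4/1, 504/11) = 45.82 servings → $11.45.
carrots only: max(4/1, 504/6) = 84 servings → $42.00.
bell pepper + spinach with both tight: 2.766 servings and 0.6172 servings → $2.03.
bell pepper + banana with both tight: 2.754 servings and 1.246 servings → $1.69.
bell pepper + carrots with both tight: 2.791 servings and 1.209 servings → $2.00.
spinach + banana with both targets exact would need a negative amount; discard.
spinach + carrots: the both-tight solution has a negative serving — not a feasible corner.
banana + carrots: intersection lies outside the first quadrant.
So the least-cost plan costs $1.69.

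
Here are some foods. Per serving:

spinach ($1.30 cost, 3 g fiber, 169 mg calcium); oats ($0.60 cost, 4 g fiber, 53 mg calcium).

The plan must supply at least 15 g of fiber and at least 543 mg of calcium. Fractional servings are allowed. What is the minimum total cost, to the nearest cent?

spinach only: max(15/3, 543/169) = 5 servings → $6.50.
oats only: max(15/4, 543/53) = 10.25 servings → $6.15.
spinach + oats with both tight: 2.663 servings and 1.752 servings → $4.51.
So the least-cost plan costs $4.51.

$4.51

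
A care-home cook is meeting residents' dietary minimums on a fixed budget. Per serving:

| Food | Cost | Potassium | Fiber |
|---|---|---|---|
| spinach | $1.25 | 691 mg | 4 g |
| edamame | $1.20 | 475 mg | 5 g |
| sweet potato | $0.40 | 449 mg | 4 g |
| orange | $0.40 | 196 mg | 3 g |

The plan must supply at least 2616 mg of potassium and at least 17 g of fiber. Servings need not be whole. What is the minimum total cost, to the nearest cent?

Minimising a linear cost over {potassium ≥ 2616, fiber ≥ 17, servings ≥ 0} — the optimum is at a vertex, using one or two foods.
spinach only: max(2616/691, 17/4) = 4.25 servings → $5.31.
edamame only: max(2616/475, 17/5) = 5.507 servings → $6.61.
sweet potato only: max(2616/449, 17/4) = 5.826 servings → $2.33.
orange only: max(2616/196, 17/3) = 13.35 servings → $5.34.
spinach + edamame with both tight: 3.219 servings and 0.8251 servings → $5.01.
spinach + sweet potato with both tight: 2.925 servings and 1.325 servings → $4.19.
spinach + orange with both tight: 3.503 servings and 0.9953 servings → $4.78.
edamame + sweet potato with both targets exact would need a negative amount; discard.
edamame + orange: the both-tight solution has a negative serving — not a feasible corner.
sweet potato + orange with both targets exact would need a negative amount; discard.
So the least-cost plan costs $2.33.

$2.33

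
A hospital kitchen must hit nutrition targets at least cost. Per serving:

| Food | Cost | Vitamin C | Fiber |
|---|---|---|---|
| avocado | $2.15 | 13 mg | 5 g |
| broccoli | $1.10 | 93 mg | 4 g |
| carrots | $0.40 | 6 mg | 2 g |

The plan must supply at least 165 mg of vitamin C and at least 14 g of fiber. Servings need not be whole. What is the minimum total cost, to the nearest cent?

avocado only: max(165/13, 14/5) = 12.69 servings → $27.29.
broccoli only: max(165/93, 14/4) = 3.5 servings → $3.85.
carrots only: max(165/6, 14/2) = 27.5 servings → $11.00.
avocado + broccoli with both tight: 1.554 servings and 1.557 servings → $5.05.
avocado + carrots with both targets exact would need a negative amount; discard.
broccoli + carrots with both tight: 1.519 servings and 3.963 servings → $3.26.
Cheapest feasible corner: $3.26.

$3.26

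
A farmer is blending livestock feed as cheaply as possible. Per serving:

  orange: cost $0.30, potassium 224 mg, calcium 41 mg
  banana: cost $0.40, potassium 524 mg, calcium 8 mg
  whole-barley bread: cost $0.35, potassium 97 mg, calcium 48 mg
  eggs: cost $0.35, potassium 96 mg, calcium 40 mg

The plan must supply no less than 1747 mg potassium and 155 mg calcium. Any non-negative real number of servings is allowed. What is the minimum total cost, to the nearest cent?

For a min-cost LP with two ≥-constraints, a basic feasible solution has at most two positive variables.
orange only: max(1747/224, 155/41) = 7.799 servings → $2.34.
banana only: max(1747/524, 155/8) = 19.38 servings → $7.75.
whole-barley bread only: max(1747/97, 155/48) = 18.01 servings → $6.30.
eggs only: max(1747/96, 155/40) = 18.2 servings → $6.37.
orange + banana with both tight: 3.415 servings and 1.874 servings → $1.77.
orange + whole-barley bread: intersection lies outside the first quadrant.
orange + eggs: the both-tight solution has a negative serving — not a feasible corner.
banana + whole-barley bread with both tight: 2.823 servings and 2.759 servings → $2.09.
banana + eggs with both tight: 2.724 servings and 3.33 servings → $2.26.
whole-barley bread + eggs with both targets exact would need a negative amount; discard.
Cheapest feasible corner: $1.77.

$1.77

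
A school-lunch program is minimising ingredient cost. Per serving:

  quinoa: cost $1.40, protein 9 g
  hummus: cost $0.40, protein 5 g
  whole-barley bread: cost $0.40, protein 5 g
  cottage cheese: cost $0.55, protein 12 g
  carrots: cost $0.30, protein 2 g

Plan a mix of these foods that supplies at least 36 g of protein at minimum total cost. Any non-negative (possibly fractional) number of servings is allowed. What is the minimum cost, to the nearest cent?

$1.65

Cost per g of protein: cottage cheese $0.0458, hummus $0.0800, whole-barley bread $0.0800, carrots $0.1500, quinoa $0.1556.
With no serving limits, use only cottage cheese: 36 g / 12 g = 3 servings × $0.55 = $1.65.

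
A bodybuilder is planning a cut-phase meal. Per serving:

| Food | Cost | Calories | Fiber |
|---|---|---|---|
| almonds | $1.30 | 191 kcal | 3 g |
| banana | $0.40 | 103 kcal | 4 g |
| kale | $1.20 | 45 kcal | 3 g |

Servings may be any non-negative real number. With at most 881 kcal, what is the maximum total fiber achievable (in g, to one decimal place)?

Fiber per kcal: kale 0.06667, banana 0.03883, almonds 0.01571.
With no serving limits, spend the whole calories allowance on kale: 881 kcal / 45 kcal × 3 g = 58.7 g.

58.7 g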